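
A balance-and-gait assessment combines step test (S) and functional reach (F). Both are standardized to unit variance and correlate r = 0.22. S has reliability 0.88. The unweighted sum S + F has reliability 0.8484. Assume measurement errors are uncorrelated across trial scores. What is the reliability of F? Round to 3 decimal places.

0.750

Var(S+F) = 2 + 2·0.22 = 2.440.
True-score variance = ρ_S + ρ_F + 2·0.22, so 0.8484 = (0.88 + ρ_F + 0.44) / 2.440.
ρ_F = 0.8484·2.440 − 0.88 − 0.44 = 0.750.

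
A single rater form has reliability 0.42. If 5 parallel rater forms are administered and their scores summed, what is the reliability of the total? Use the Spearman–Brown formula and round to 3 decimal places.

ρ_k = kρ / (1 + (k−1)ρ) = 5·0.42 / (1 + 4·0.42) = 2.100 / 2.680 = 0.784.

0.784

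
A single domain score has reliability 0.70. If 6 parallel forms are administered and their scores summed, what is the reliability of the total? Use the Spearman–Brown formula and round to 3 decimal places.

ρ_k = kρ / (1 + (k−1)ρ) = 6·0.70 / (1 + 5·0.70) = 4.200 / 4.500 = 0.933.

0.933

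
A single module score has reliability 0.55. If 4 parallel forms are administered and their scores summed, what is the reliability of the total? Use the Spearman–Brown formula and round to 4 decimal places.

ρ_k = kρ / (1 + (k−1)ρ) = 4·0.55 / (1 + 3·0.55) = 2.200 / 2.650 = 0.8302.

0.8302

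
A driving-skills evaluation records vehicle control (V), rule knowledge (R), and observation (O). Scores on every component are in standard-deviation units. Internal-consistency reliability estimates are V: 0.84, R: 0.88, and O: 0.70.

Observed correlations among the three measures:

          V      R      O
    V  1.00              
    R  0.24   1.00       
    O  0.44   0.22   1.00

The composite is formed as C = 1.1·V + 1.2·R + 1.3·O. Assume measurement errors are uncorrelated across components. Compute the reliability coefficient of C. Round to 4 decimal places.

0.8738

Var(C) = 1.1² + 1.2² + 1.3² + 2·[1.32·0.24 + 1.43·0.44 + 1.56·0.22] = 4.34 + 2.5784 = 6.9184.
With uncorrelated errors the cross-covariances are all true-score covariance, so they carry over unchanged; only the diagonal terms shrink to ρᵢσᵢ².
True-score variance = [1.1²·0.84 + 1.2²·0.88 + 1.3²·0.70] + 2.5784 = 3.4666 + 2.5784 = 6.045.
Reliability = 6.045 / 6.9184 = 0.8738.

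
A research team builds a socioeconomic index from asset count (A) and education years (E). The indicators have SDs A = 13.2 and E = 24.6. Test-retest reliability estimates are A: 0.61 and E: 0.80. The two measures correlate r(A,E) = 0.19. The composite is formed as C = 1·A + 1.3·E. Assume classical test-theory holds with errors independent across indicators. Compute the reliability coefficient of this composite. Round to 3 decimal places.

0.799

Var(C) = 13.2² + 1.3²·24.6² + 2·[1.3·13.2·24.6·0.19] = 1196.96 + 160.412 = 1357.37.
With uncorrelated errors the cross-covariances are all true-score covariance, so they carry over unchanged; only the diagonal terms shrink to ρᵢσᵢ².
True-score variance = [13.2²·0.61 + 1.3²·24.6²·0.80] + 160.412 = 924.463 + 160.412 = 1084.87.
Reliability = 1084.87 / 1357.37 = 0.799.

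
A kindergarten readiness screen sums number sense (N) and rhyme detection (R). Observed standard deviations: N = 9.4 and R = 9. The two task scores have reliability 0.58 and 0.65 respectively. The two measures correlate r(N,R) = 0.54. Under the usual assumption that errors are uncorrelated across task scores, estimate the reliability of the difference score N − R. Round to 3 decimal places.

Var(N−R) = 9.4² + 9² − 2·9.4·9·0.54 = 169.36 − 91.368 = 77.992.
Under uncorrelated errors the observed covariances equal the true-score covariances, so only the own-variance terms attenuate.
True-score variance = [9.4²·0.58 + 9²·0.65] − 91.368 = 103.899 − 91.368 = 12.5308.
Reliability = 12.5308 / 77.992 = 0.161.

0.161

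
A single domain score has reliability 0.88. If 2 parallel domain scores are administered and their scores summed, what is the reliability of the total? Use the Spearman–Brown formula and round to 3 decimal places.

ρ_k = kρ / (1 + (k−1)ρ) = 2·0.88 / (1 + 1·0.88) = 1.760 / 1.880 = 0.936.

0.936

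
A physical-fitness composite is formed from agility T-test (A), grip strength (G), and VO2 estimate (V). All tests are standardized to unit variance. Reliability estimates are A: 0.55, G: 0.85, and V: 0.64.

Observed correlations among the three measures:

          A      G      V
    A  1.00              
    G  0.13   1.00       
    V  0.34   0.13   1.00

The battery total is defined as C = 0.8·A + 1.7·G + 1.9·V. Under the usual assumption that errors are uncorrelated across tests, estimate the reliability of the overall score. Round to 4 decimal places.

0.7842

Var(C) = 0.8² + 1.7² + 1.9² + 2·[1.36·0.13 + 1.52·0.34 + 3.23·0.13] = 7.14 + 2.227 = 9.367.
Under uncorrelated errors the observed covariances equal the true-score covariances, so only the own-variance terms attenuate.
True-score variance = [0.8²·0.55 + 1.7²·0.85 + 1.9²·0.64] + 2.227 = 5.1189 + 2.227 = 7.3459.
Reliability = 7.3459 / 9.367 = 0.7842.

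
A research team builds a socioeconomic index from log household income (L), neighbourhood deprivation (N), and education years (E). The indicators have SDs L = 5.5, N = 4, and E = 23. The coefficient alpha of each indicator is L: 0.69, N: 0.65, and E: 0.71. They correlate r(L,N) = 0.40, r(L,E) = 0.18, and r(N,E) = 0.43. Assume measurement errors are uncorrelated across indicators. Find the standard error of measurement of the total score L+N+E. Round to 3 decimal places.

Var(total) = 575.25 + 142.26 = 717.51.
True-score variance = 406.862 + 142.26 = 549.122, so reliability = 0.7653.
Error variance = 717.51 − 549.122 = 168.388; SEM = √168.388 = 12.976.

12.976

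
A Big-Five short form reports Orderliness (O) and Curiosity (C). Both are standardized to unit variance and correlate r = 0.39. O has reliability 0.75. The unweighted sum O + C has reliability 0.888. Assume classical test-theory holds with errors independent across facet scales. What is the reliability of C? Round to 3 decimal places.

0.939

Var(O+C) = 2 + 2·0.39 = 2.780.
True-score variance = ρ_O + ρ_C + 2·0.39, so 0.888 = (0.75 + ρ_C + 0.78) / 2.780.
ρ_C = 0.888·2.780 − 0.75 − 0.78 = 0.939.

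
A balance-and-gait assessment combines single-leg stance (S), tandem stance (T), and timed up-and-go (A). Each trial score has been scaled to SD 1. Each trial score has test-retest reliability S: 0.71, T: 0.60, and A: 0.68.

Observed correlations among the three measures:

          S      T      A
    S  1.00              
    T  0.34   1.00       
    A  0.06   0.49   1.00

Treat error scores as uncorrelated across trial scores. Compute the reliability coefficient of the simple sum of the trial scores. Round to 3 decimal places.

0.789

Var(S+T+A) = 3 + 2·[0.34 + 0.06 + 0.49] = 3 + 1.78 = 4.78.
Under uncorrelated errors the observed covariances equal the true-score covariances, so only the own-variance terms attenuate.
True-score variance = [0.71 + 0.60 + 0.68] + 1.78 = 1.99 + 1.78 = 3.77.
Reliability = 3.77 / 4.78 = 0.789.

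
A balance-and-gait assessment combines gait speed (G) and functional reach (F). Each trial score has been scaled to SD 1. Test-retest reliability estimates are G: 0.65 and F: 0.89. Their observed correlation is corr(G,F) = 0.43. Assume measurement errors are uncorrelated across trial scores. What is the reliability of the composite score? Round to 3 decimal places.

Var(G+F) = 2 + 2·[0.43] = 2 + 0.86 = 2.86.
With uncorrelated errors the cross-covariances are all true-score covariance, so they carry over unchanged; only the diagonal terms shrink to ρᵢσᵢ².
True-score variance = [0.65 + 0.89] + 0.86 = 1.54 + 0.86 = 2.4.
Reliability = 2.4 / 2.86 = 0.839.

0.839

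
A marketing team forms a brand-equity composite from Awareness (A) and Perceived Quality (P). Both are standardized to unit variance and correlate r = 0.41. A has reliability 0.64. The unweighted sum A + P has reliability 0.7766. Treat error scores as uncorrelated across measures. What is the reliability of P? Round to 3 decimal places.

Var(A+P) = 2 + 2·0.41 = 2.820.
True-score variance = ρ_A + ρ_P + 2·0.41, so 0.7766 = (0.64 + ρ_P + 0.82) / 2.820.
ρ_P = 0.7766·2.820 − 0.64 − 0.82 = 0.730.

0.730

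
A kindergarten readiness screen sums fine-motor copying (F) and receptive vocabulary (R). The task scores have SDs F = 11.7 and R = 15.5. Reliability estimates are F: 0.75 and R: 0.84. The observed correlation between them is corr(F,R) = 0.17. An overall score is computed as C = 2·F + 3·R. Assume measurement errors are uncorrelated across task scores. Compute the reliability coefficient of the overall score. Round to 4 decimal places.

Var(C) = 2²·11.7² + 3²·15.5² + 2·[6·11.7·15.5·0.17] = 2709.81 + 369.954 = 3079.76.
Under uncorrelated errors the observed covariances equal the true-score covariances, so only the own-variance terms attenuate.
True-score variance = [2²·11.7²·0.75 + 3²·15.5²·0.84] + 369.954 = 2226.96 + 369.954 = 2596.91.
Reliability = 2596.91 / 3079.76 = 0.8432.

0.8432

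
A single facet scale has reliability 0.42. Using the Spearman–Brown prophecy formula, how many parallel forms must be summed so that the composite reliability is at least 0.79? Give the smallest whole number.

6

k ≥ ρ*(1−ρ₁)/(ρ₁(1−ρ*)) = 0.79·0.58 / (0.42·0.21) = 5.195.
Smallest integer k = 6.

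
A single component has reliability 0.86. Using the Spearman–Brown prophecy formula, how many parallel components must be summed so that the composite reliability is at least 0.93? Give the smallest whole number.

k ≥ ρ*(1−ρ₁)/(ρ₁(1−ρ*)) = 0.93·0.14 / (0.86·0.07) = 2.163.
Smallest integer k = 3.

3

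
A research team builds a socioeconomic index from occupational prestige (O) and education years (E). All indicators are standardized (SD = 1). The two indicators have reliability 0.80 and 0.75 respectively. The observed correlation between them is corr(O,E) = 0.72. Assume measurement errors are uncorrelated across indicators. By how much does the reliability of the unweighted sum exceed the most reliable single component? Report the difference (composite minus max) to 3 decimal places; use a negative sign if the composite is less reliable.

Var(sum) = 2 + 1.44 = 3.44; true-score variance = 1.55 + 1.44 = 2.99; composite reliability = 0.8692.
Max component reliability = 0.8000.
Difference = 0.8692 − 0.8000 = 0.069.

0.069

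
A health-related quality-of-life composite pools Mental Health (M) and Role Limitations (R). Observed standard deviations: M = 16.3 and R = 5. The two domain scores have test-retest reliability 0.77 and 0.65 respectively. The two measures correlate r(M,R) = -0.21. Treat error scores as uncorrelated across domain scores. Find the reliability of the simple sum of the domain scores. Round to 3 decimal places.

Var(M+R) = 16.3² + 5² + 2·[16.3·5·(-0.21)] = 290.69 − 34.23 = 256.46.
Because errors are independent across components, Cov(Tᵢ,Tⱼ) = Cov(Xᵢ,Xⱼ); the off-diagonal part of the true-score variance is the same as above.
True-score variance = [16.3²·0.77 + 5²·0.65] − 34.23 = 220.831 − 34.23 = 186.601.
Reliability = 186.601 / 256.46 = 0.728.

0.728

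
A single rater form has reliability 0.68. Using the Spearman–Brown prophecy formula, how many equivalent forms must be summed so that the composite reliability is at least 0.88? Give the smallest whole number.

k ≥ ρ*(1−ρ₁)/(ρ₁(1−ρ*)) = 0.88·0.32 / (0.68·0.12) = 3.451.
Smallest integer k = 4.

4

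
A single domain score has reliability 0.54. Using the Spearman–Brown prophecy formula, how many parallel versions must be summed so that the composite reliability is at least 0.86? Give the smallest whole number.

6

k ≥ ρ*(1−ρ₁)/(ρ₁(1−ρ*)) = 0.86·0.46 / (0.54·0.14) = 5.233.
Smallest integer k = 6.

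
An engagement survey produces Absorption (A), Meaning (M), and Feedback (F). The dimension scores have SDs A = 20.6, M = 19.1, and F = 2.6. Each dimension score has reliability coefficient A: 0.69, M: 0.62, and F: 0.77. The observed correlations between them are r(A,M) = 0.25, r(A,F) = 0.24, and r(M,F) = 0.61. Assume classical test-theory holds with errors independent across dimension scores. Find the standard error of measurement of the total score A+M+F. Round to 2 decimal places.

16.48

Var(total) = 795.93 + 283.024 = 1078.95.
True-score variance = 524.196 + 283.024 = 807.22, so reliability = 0.7482.
Error variance = 1078.95 − 807.22 = 271.734; SEM = √271.734 = 16.48.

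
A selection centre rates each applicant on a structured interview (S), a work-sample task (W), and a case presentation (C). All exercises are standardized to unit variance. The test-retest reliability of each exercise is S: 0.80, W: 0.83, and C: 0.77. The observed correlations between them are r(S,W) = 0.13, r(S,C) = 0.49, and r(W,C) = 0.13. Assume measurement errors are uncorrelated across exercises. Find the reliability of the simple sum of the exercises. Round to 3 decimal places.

Var(S+W+C) = 3 + 2·[0.13 + 0.49 + 0.13] = 3 + 1.5 = 4.5.
Because errors are independent across components, Cov(Tᵢ,Tⱼ) = Cov(Xᵢ,Xⱼ); the off-diagonal part of the true-score variance is the same as above.
True-score variance = [0.80 + 0.83 + 0.77] + 1.5 = 2.4 + 1.5 = 3.9.
Reliability = 3.9 / 4.5 = 0.867.

0.867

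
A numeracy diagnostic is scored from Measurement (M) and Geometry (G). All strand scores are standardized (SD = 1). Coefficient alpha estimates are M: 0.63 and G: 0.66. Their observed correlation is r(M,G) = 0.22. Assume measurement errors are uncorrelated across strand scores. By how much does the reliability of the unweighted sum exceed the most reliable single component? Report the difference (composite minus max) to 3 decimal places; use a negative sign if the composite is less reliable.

0.049

Var(sum) = 2 + 0.44 = 2.44; true-score variance = 1.29 + 0.44 = 1.73; composite reliability = 0.7090.
Max component reliability = 0.6600.
Difference = 0.7090 − 0.6600 = 0.049.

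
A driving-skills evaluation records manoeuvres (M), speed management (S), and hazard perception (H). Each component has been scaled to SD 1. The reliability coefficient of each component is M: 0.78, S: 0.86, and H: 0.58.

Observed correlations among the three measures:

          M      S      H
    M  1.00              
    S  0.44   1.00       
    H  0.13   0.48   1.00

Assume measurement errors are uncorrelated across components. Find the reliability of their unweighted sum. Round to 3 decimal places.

Var(M+S+H) = 3 + 2·[0.44 + 0.13 + 0.48] = 3 + 2.1 = 5.1.
Because errors are independent across components, Cov(Tᵢ,Tⱼ) = Cov(Xᵢ,Xⱼ); the off-diagonal part of the true-score variance is the same as above.
True-score variance = [0.78 + 0.86 + 0.58] + 2.1 = 2.22 + 2.1 = 4.32.
Reliability = 4.32 / 5.1 = 0.847.

0.847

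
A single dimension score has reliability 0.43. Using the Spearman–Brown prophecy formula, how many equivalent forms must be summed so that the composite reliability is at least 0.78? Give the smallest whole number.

5

k ≥ ρ*(1−ρ₁)/(ρ₁(1−ρ*)) = 0.78·0.57 / (0.43·0.22) = 4.700.
Smallest integer k = 5.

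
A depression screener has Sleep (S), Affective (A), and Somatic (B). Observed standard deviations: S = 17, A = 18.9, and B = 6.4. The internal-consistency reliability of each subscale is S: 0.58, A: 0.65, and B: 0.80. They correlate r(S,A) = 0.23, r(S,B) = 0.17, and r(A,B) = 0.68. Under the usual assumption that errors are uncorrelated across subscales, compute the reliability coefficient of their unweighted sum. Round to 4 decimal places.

Var(S+A+B) = 17² + 18.9² + 6.4² + 2·[17·18.9·0.23 + 17·6.4·0.17 + 18.9·6.4·0.68] = 687.17 + 349.296 = 1036.47.
Because errors are independent across components, Cov(Tᵢ,Tⱼ) = Cov(Xᵢ,Xⱼ); the off-diagonal part of the true-score variance is the same as above.
True-score variance = [17²·0.58 + 18.9²·0.65 + 6.4²·0.80] + 349.296 = 432.574 + 349.296 = 781.87.
Reliability = 781.87 / 1036.47 = 0.7544.

0.7544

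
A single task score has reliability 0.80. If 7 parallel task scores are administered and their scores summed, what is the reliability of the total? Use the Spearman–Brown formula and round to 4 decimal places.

0.9655

ρ_k = kρ / (1 + (k−1)ρ) = 7·0.80 / (1 + 6·0.80) = 5.600 / 5.800 = 0.9655.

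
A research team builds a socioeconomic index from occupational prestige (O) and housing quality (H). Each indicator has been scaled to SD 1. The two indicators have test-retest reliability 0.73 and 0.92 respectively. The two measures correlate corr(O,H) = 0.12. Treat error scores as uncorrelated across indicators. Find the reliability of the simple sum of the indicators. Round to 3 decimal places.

Var(O+H) = 2 + 2·[0.12] = 2 + 0.24 = 2.24.
Because errors are independent across components, Cov(Tᵢ,Tⱼ) = Cov(Xᵢ,Xⱼ); the off-diagonal part of the true-score variance is the same as above.
True-score variance = [0.73 + 0.92] + 0.24 = 1.65 + 0.24 = 1.89.
Reliability = 1.89 / 2.24 = 0.844.

0.844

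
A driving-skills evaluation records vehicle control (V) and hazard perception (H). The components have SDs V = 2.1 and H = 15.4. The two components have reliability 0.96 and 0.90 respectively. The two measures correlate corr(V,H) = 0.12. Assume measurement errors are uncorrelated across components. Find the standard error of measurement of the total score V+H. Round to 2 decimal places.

4.89

Var(total) = 241.57 + 7.7616 = 249.332.
True-score variance = 217.678 + 7.7616 = 225.439, so reliability = 0.9042.
Error variance = 249.332 − 225.439 = 23.8924; SEM = √23.8924 = 4.89.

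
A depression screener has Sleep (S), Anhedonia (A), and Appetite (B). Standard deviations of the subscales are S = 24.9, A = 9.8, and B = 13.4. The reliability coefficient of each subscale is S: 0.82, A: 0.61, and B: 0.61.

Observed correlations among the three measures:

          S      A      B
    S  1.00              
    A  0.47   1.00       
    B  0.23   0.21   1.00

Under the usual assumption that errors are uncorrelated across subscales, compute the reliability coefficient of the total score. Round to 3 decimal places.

Var(S+A+B) = 24.9² + 9.8² + 13.4² + 2·[24.9·9.8·0.47 + 24.9·13.4·0.23 + 9.8·13.4·0.21] = 895.61 + 438.017 = 1333.63.
With uncorrelated errors the cross-covariances are all true-score covariance, so they carry over unchanged; only the diagonal terms shrink to ρᵢσᵢ².
True-score variance = [24.9²·0.82 + 9.8²·0.61 + 13.4²·0.61] + 438.017 = 676.524 + 438.017 = 1114.54.
Reliability = 1114.54 / 1333.63 = 0.836.

0.836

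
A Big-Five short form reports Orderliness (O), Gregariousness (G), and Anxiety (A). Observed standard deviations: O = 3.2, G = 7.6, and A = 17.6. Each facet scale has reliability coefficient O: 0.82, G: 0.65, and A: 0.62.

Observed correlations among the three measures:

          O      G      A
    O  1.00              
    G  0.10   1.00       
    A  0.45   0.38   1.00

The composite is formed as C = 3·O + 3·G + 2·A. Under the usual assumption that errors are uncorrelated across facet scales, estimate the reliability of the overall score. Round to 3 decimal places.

0.762

Var(C) = 3²·3.2² + 3²·7.6² + 2²·17.6² + 2·[9·3.2·7.6·0.10 + 6·3.2·17.6·0.45 + 6·7.6·17.6·0.38] = 1851.04 + 957.85 = 2808.89.
Under uncorrelated errors the observed covariances equal the true-score covariances, so only the own-variance terms attenuate.
True-score variance = [3²·3.2²·0.82 + 3²·7.6²·0.65 + 2²·17.6²·0.62] + 957.85 = 1181.67 + 957.85 = 2139.52.
Reliability = 2139.52 / 2808.89 = 0.762.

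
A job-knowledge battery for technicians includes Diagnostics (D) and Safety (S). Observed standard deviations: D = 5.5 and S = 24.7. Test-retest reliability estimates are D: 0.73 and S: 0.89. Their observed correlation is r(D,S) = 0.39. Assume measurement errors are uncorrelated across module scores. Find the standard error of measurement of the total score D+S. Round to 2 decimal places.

8.68

Var(total) = 640.34 + 105.963 = 746.303.
True-score variance = 565.063 + 105.963 = 671.026, so reliability = 0.8991.
Error variance = 746.303 − 671.026 = 75.2774; SEM = √75.2774 = 8.68.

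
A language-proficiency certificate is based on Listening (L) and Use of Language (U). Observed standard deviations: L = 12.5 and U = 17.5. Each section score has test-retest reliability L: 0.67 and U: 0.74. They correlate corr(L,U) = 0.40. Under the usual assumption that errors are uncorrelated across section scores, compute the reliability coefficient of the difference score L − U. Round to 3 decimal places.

Var(L−U) = 12.5² + 17.5² − 2·12.5·17.5·0.40 = 462.5 − 175 = 287.5.
Because errors are independent across components, Cov(Tᵢ,Tⱼ) = Cov(Xᵢ,Xⱼ); the off-diagonal part of the true-score variance is the same as above.
True-score variance = [12.5²·0.67 + 17.5²·0.74] − 175 = 331.312 − 175 = 156.312.
Reliability = 156.312 / 287.5 = 0.544.

0.544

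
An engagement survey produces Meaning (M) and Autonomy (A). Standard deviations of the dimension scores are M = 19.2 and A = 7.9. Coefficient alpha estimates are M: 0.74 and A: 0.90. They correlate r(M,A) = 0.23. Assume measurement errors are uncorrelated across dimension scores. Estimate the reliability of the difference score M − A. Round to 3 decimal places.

Var(M−A) = 19.2² + 7.9² − 2·19.2·7.9·0.23 = 431.05 − 69.7728 = 361.277.
Under uncorrelated errors the observed covariances equal the true-score covariances, so only the own-variance terms attenuate.
True-score variance = [19.2²·0.74 + 7.9²·0.90] − 69.7728 = 328.963 − 69.7728 = 259.19.
Reliability = 259.19 / 361.277 = 0.717.

0.717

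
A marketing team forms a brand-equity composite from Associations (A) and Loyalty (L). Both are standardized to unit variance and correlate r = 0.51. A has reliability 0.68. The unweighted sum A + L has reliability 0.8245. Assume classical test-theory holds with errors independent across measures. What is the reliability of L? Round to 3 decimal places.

Var(A+L) = 2 + 2·0.51 = 3.020.
True-score variance = ρ_A + ρ_L + 2·0.51, so 0.8245 = (0.68 + ρ_L + 1.02) / 3.020.
ρ_L = 0.8245·3.020 − 0.68 − 1.02 = 0.790.

0.790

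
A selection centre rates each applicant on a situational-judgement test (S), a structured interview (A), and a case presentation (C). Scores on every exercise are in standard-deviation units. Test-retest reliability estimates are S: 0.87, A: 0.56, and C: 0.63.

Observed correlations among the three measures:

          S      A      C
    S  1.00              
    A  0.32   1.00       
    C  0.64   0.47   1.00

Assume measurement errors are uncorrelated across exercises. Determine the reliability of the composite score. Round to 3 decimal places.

Var(S+A+C) = 3 + 2·[0.32 + 0.64 + 0.47] = 3 + 2.86 = 5.86.
Under uncorrelated errors the observed covariances equal the true-score covariances, so only the own-variance terms attenuate.
True-score variance = [0.87 + 0.56 + 0.63] + 2.86 = 2.06 + 2.86 = 4.92.
Reliability = 4.92 / 5.86 = 0.840.

0.840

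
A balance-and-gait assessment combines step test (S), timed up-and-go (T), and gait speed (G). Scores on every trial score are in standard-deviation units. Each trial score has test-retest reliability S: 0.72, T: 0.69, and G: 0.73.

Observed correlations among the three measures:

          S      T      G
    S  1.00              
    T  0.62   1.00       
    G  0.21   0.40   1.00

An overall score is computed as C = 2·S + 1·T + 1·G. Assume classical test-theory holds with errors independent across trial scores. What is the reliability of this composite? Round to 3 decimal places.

Var(C) = 2² + 1 + 1 + 2·[2·0.62 + 2·0.21 + 0.40] = 6 + 4.12 = 10.12.
Because errors are independent across components, Cov(Tᵢ,Tⱼ) = Cov(Xᵢ,Xⱼ); the off-diagonal part of the true-score variance is the same as above.
True-score variance = [2²·0.72 + 0.69 + 0.73] + 4.12 = 4.3 + 4.12 = 8.42.
Reliability = 8.42 / 10.12 = 0.832.

0.832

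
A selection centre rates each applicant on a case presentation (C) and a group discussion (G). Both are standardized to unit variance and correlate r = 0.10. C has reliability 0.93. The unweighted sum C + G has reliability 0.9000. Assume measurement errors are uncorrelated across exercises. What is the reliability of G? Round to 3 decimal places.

Var(C+G) = 2 + 2·0.10 = 2.200.
True-score variance = ρ_C + ρ_G + 2·0.10, so 0.9000 = (0.93 + ρ_G + 0.20) / 2.200.
ρ_G = 0.9000·2.200 − 0.93 − 0.20 = 0.850.

0.850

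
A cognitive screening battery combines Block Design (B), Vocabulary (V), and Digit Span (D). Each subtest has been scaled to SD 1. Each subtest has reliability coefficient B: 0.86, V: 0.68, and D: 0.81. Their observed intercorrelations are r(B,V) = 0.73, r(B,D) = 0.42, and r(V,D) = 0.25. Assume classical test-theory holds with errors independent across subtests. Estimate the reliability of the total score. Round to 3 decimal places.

Var(B+V+D) = 3 + 2·[0.73 + 0.42 + 0.25] = 3 + 2.8 = 5.8.
Because errors are independent across components, Cov(Tᵢ,Tⱼ) = Cov(Xᵢ,Xⱼ); the off-diagonal part of the true-score variance is the same as above.
True-score variance = [0.86 + 0.68 + 0.81] + 2.8 = 2.35 + 2.8 = 5.15.
Reliability = 5.15 / 5.8 = 0.888.

0.888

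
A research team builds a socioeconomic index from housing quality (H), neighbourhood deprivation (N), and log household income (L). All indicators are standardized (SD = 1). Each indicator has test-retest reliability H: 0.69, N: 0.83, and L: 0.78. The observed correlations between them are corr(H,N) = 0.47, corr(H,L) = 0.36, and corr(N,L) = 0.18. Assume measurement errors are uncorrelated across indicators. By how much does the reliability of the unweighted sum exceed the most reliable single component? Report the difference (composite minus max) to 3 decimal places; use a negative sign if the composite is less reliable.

Var(sum) = 3 + 2.02 = 5.02; true-score variance = 2.3 + 2.02 = 4.32; composite reliability = 0.8606.
Max component reliability = 0.8300.
Difference = 0.8606 − 0.8300 = 0.031.

0.031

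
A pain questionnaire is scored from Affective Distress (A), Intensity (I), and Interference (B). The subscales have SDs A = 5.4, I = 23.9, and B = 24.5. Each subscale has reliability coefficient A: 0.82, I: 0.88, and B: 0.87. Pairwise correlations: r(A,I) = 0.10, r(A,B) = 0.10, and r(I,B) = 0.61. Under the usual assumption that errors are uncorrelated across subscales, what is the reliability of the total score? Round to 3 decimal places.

0.923

Var(A+I+B) = 5.4² + 23.9² + 24.5² + 2·[5.4·23.9·0.10 + 5.4·24.5·0.10 + 23.9·24.5·0.61] = 1200.62 + 766.643 = 1967.26.
Because errors are independent across components, Cov(Tᵢ,Tⱼ) = Cov(Xᵢ,Xⱼ); the off-diagonal part of the true-score variance is the same as above.
True-score variance = [5.4²·0.82 + 23.9²·0.88 + 24.5²·0.87] + 766.643 = 1048.79 + 766.643 = 1815.44.
Reliability = 1815.44 / 1967.26 = 0.923.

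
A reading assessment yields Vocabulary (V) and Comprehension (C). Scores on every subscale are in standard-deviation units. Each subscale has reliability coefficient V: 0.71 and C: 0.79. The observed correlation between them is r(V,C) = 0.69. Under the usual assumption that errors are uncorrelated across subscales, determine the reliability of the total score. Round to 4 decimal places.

Var(V+C) = 2 + 2·[0.69] = 2 + 1.38 = 3.38.
Because errors are independent across components, Cov(Tᵢ,Tⱼ) = Cov(Xᵢ,Xⱼ); the off-diagonal part of the true-score variance is the same as above.
True-score variance = [0.71 + 0.79] + 1.38 = 1.5 + 1.38 = 2.88.
Reliability = 2.88 / 3.38 = 0.8521.

0.8521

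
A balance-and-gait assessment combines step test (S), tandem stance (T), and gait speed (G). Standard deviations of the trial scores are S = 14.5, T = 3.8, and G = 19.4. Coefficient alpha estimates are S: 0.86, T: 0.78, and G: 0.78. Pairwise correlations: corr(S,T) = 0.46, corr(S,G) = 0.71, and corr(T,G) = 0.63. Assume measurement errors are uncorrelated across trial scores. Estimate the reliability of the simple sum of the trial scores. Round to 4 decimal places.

Var(S+T+G) = 14.5² + 3.8² + 19.4² + 2·[14.5·3.8·0.46 + 14.5·19.4·0.71 + 3.8·19.4·0.63] = 601.05 + 543.025 = 1144.08.
With uncorrelated errors the cross-covariances are all true-score covariance, so they carry over unchanged; only the diagonal terms shrink to ρᵢσᵢ².
True-score variance = [14.5²·0.86 + 3.8²·0.78 + 19.4²·0.78] + 543.025 = 485.639 + 543.025 = 1028.66.
Reliability = 1028.66 / 1144.08 = 0.8991.

0.8991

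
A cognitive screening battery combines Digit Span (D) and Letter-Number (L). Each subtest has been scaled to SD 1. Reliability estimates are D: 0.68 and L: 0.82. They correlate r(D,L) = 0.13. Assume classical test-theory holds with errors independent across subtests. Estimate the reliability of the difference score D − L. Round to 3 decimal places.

Var(D−L) = 1 + 1 − 2·0.13 = 2 − 0.26 = 1.74.
Because errors are independent across components, Cov(Tᵢ,Tⱼ) = Cov(Xᵢ,Xⱼ); the off-diagonal part of the true-score variance is the same as above.
True-score variance = [0.68 + 0.82] − 0.26 = 1.5 − 0.26 = 1.24.
Reliability = 1.24 / 1.74 = 0.713.

0.713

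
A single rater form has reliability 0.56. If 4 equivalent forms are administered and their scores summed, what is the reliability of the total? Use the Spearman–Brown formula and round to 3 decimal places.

ρ_k = kρ / (1 + (k−1)ρ) = 4·0.56 / (1 + 3·0.56) = 2.240 / 2.680 = 0.836.

0.836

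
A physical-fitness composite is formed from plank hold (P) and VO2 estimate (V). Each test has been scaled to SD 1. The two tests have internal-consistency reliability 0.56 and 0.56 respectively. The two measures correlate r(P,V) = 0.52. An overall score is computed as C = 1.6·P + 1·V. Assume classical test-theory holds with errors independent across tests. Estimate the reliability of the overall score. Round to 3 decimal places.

0.700

Var(C) = 1.6² + 1 + 2·[1.6·0.52] = 3.56 + 1.664 = 5.224.
Because errors are independent across components, Cov(Tᵢ,Tⱼ) = Cov(Xᵢ,Xⱼ); the off-diagonal part of the true-score variance is the same as above.
True-score variance = [1.6²·0.56 + 0.56] + 1.664 = 1.9936 + 1.664 = 3.6576.
Reliability = 3.6576 / 5.224 = 0.700.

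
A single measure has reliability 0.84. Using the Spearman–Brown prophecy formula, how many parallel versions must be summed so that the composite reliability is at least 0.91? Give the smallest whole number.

k ≥ ρ*(1−ρ₁)/(ρ₁(1−ρ*)) = 0.91·0.16 / (0.84·0.09) = 1.926.
Smallest integer k = 2.

2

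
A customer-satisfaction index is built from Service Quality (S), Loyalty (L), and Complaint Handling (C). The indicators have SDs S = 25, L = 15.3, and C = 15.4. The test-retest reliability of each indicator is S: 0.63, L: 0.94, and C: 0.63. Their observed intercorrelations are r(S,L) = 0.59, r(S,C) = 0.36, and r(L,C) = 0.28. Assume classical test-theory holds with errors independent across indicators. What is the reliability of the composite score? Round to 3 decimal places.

Var(S+L+C) = 25² + 15.3² + 15.4² + 2·[25·15.3·0.59 + 25·15.4·0.36 + 15.3·15.4·0.28] = 1096.25 + 860.497 = 1956.75.
Under uncorrelated errors the observed covariances equal the true-score covariances, so only the own-variance terms attenuate.
True-score variance = [25²·0.63 + 15.3²·0.94 + 15.4²·0.63] + 860.497 = 763.205 + 860.497 = 1623.7.
Reliability = 1623.7 / 1956.75 = 0.830.

0.830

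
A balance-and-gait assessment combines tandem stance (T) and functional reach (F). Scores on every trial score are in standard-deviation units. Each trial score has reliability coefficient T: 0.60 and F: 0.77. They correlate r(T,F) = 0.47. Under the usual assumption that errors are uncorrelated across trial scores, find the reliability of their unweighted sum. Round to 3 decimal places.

Var(T+F) = 2 + 2·[0.47] = 2 + 0.94 = 2.94.
Because errors are independent across components, Cov(Tᵢ,Tⱼ) = Cov(Xᵢ,Xⱼ); the off-diagonal part of the true-score variance is the same as above.
True-score variance = [0.60 + 0.77] + 0.94 = 1.37 + 0.94 = 2.31.
Reliability = 2.31 / 2.94 = 0.786.

0.786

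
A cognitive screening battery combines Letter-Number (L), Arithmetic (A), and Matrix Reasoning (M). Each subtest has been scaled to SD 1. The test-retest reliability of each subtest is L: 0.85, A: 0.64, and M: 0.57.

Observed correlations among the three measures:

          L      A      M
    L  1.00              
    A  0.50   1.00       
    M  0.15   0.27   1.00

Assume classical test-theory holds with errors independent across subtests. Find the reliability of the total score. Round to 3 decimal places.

0.806

Var(L+A+M) = 3 + 2·[0.50 + 0.15 + 0.27] = 3 + 1.84 = 4.84.
Because errors are independent across components, Cov(Tᵢ,Tⱼ) = Cov(Xᵢ,Xⱼ); the off-diagonal part of the true-score variance is the same as above.
True-score variance = [0.85 + 0.64 + 0.57] + 1.84 = 2.06 + 1.84 = 3.9.
Reliability = 3.9 / 4.84 = 0.806.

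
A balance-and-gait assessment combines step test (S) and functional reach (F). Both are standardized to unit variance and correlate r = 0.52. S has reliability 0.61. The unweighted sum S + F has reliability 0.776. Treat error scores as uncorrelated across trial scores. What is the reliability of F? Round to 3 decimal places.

0.709

Var(S+F) = 2 + 2·0.52 = 3.040.
True-score variance = ρ_S + ρ_F + 2·0.52, so 0.776 = (0.61 + ρ_F + 1.04) / 3.040.
ρ_F = 0.776·3.040 − 0.61 − 1.04 = 0.709.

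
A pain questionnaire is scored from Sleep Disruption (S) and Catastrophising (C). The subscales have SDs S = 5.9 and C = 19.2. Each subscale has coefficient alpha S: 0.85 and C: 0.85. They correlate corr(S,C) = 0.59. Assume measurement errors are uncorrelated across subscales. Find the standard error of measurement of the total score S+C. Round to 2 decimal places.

7.78

Var(total) = 403.45 + 133.67 = 537.12.
True-score variance = 342.933 + 133.67 = 476.603, so reliability = 0.8873.
Error variance = 537.12 − 476.603 = 60.5175; SEM = √60.5175 = 7.78.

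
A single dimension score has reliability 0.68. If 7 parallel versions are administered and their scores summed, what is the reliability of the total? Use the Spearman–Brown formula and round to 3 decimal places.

ρ_k = kρ / (1 + (k−1)ρ) = 7·0.68 / (1 + 6·0.68) = 4.760 / 5.080 = 0.937.

0.937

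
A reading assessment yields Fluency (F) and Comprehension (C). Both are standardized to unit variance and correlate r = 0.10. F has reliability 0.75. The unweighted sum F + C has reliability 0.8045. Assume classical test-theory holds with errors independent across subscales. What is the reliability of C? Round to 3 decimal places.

Var(F+C) = 2 + 2·0.10 = 2.200.
True-score variance = ρ_F + ρ_C + 2·0.10, so 0.8045 = (0.75 + ρ_C + 0.20) / 2.200.
ρ_C = 0.8045·2.200 − 0.75 − 0.20 = 0.820.

0.820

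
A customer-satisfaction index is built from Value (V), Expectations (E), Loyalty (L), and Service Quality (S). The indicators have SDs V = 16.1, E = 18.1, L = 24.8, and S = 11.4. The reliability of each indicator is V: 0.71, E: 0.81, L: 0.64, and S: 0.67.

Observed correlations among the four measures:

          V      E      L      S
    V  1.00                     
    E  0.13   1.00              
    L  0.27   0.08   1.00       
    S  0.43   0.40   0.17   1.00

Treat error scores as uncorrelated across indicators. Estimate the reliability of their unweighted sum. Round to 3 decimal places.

0.810

Var(V+E+L+S) = 16.1² + 18.1² + 24.8² + 11.4² + 2·[16.1·18.1·0.13 + 16.1·24.8·0.27 + 16.1·11.4·0.43 + 18.1·24.8·0.08 + 18.1·11.4·0.40 + 24.8·11.4·0.17] = 1331.82 + 782.24 = 2114.06.
With uncorrelated errors the cross-covariances are all true-score covariance, so they carry over unchanged; only the diagonal terms shrink to ρᵢσᵢ².
True-score variance = [16.1²·0.71 + 18.1²·0.81 + 24.8²·0.64 + 11.4²·0.67] + 782.24 = 930.102 + 782.24 = 1712.34.
Reliability = 1712.34 / 2114.06 = 0.810.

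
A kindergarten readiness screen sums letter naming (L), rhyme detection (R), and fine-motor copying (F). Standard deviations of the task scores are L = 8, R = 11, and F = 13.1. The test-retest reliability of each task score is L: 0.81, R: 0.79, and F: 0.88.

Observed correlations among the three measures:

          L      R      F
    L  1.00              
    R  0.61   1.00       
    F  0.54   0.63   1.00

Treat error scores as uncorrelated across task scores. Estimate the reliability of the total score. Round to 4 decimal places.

Var(L+R+F) = 8² + 11² + 13.1² + 2·[8·11·0.61 + 8·13.1·0.54 + 11·13.1·0.63] = 356.61 + 402.11 = 758.72.
Because errors are independent across components, Cov(Tᵢ,Tⱼ) = Cov(Xᵢ,Xⱼ); the off-diagonal part of the true-score variance is the same as above.
True-score variance = [8²·0.81 + 11²·0.79 + 13.1²·0.88] + 402.11 = 298.447 + 402.11 = 700.557.
Reliability = 700.557 / 758.72 = 0.9233.

0.9233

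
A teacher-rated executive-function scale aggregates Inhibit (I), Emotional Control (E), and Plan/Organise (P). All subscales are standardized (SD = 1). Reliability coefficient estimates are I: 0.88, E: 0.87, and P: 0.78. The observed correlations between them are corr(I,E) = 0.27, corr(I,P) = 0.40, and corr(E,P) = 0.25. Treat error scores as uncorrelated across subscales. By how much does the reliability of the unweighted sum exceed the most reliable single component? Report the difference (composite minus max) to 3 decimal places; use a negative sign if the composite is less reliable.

Var(sum) = 3 + 1.84 = 4.84; true-score variance = 2.53 + 1.84 = 4.37; composite reliability = 0.9029.
Max component reliability = 0.8800.
Difference = 0.9029 − 0.8800 = 0.023.

0.023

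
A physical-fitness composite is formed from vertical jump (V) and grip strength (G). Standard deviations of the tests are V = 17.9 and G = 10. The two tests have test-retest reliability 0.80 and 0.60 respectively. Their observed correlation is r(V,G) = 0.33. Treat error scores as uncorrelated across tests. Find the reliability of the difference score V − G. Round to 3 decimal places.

0.656

Var(V−G) = 17.9² + 10² − 2·17.9·10·0.33 = 420.41 − 118.14 = 302.27.
Because errors are independent across components, Cov(Tᵢ,Tⱼ) = Cov(Xᵢ,Xⱼ); the off-diagonal part of the true-score variance is the same as above.
True-score variance = [17.9²·0.80 + 10²·0.60] − 118.14 = 316.328 − 118.14 = 198.188.
Reliability = 198.188 / 302.27 = 0.656.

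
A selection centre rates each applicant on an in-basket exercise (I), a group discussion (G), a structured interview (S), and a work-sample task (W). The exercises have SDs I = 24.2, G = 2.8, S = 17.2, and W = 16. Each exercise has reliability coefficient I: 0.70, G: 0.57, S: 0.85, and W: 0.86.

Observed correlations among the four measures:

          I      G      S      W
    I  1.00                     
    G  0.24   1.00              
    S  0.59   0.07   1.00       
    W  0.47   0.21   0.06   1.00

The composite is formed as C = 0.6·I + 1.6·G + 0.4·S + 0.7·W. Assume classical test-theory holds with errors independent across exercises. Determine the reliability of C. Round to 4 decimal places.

Var(C) = 0.6²·24.2² + 1.6²·2.8² + 0.4²·17.2² + 0.7²·16² + 2·[0.96·24.2·2.8·0.24 + 0.24·24.2·17.2·0.59 + 0.42·24.2·16·0.47 + 0.64·2.8·17.2·0.07 + 1.12·2.8·16·0.21 + 0.28·17.2·16·0.06] = 403.675 + 336.605 = 740.281.
Under uncorrelated errors the observed covariances equal the true-score covariances, so only the own-variance terms attenuate.
True-score variance = [0.6²·24.2²·0.70 + 1.6²·2.8²·0.57 + 0.4²·17.2²·0.85 + 0.7²·16²·0.86] + 336.605 = 307.134 + 336.605 = 643.739.
Reliability = 643.739 / 740.281 = 0.8696.

0.8696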